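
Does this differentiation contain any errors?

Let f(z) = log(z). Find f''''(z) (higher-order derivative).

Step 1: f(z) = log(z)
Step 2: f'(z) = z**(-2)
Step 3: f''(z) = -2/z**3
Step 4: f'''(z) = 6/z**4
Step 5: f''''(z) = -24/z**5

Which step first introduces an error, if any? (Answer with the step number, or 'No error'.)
Step 2

Step 2 is incorrect due to a wrong exponent.
The step shows: z**(-2)
The correct value should be: 1/z

Explanation: The exponent -1 on z was incorrectly written as -2: the term 1/z was incorrectly written as z**(-2)
The later steps are derived from this incorrect expression, so the error originates in Step 2.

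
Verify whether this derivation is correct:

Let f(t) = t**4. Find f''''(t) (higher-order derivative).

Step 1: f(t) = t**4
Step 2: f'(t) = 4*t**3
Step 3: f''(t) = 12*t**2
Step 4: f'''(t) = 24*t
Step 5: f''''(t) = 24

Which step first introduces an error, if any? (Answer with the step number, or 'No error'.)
No error

All steps in this derivation are correct.
The final answer f''''(t) = 24 is valid.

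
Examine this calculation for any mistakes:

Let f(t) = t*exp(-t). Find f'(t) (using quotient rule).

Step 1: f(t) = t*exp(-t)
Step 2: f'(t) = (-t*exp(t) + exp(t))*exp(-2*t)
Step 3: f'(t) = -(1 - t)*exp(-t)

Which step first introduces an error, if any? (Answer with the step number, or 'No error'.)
Step 3

Step 3 is incorrect due to a sign flip.
The step shows: -(1 - t)*exp(-t)
The correct value should be: (1 - t)*exp(-t)

Explanation: The sign of the whole expression was flipped: the term (1 - t)*exp(-t) was incorrectly written as -(1 - t)*exp(-t)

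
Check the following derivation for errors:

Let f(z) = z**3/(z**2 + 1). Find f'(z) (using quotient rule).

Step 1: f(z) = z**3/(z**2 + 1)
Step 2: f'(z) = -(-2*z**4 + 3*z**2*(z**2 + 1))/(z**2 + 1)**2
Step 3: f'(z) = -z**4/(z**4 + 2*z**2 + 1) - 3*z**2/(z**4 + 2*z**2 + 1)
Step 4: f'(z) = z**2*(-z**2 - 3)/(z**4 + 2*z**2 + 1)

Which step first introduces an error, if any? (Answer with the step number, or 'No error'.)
Step 2

Step 2 is incorrect due to a sign flip.
The step shows: -(-2*z**4 + 3*z**2*(z**2 + 1))/(z**2 + 1)**2
The correct value should be: (-2*z**4 + 3*z**2*(z**2 + 1))/(z**2 + 1)**2

Explanation: The sign of the whole expression was flipped: the term (-2*z**4 + 3*z**2*(z**2 + 1))/(z**2 + 1)**2 was incorrectly written as -(-2*z**4 + 3*z**2*(z**2 + 1))/(z**2 + 1)**2
The later steps are derived from this incorrect expression, so the error originates in Step 2.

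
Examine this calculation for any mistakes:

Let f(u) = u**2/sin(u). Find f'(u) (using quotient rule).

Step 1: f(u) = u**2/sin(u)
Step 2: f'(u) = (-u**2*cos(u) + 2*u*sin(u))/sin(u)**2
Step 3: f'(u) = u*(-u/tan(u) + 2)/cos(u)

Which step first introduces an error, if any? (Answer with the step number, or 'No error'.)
Step 3

Step 3 is incorrect due to a wrong trig function.
The step shows: u*(-u/tan(u) + 2)/cos(u)
The correct value should be: u*(-u/tan(u) + 2)/sin(u)

Explanation: sin(u) was incorrectly written as cos(u): the term u*(-u/tan(u) + 2)/sin(u) was incorrectly written as u*(-u/tan(u) + 2)/cos(u)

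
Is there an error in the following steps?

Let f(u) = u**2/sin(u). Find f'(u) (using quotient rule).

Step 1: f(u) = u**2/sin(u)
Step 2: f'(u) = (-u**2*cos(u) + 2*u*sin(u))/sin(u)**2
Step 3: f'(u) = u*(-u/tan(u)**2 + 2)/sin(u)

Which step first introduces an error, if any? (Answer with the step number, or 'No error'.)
Step 3

Step 3 is incorrect due to a wrong exponent.
The step shows: u*(-u/tan(u)**2 + 2)/sin(u)
The correct value should be: u*(-u/tan(u) + 2)/sin(u)

Explanation: The exponent -1 on tan(u) was incorrectly written as -2: the term u*(-u/tan(u) + 2)/sin(u) was incorrectly written as u*(-u/tan(u)**2 + 2)/sin(u)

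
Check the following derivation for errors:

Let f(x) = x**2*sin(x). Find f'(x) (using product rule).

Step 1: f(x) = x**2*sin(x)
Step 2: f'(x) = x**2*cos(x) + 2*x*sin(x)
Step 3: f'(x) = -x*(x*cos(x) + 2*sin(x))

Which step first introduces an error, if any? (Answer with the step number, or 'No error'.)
Step 3

Step 3 is incorrect due to a sign flip.
The step shows: -x*(x*cos(x) + 2*sin(x))
The correct value should be: x*(x*cos(x) + 2*sin(x))

Explanation: The sign of the whole expression was flipped: the term x*(x*cos(x) + 2*sin(x)) was incorrectly written as -x*(x*cos(x) + 2*sin(x))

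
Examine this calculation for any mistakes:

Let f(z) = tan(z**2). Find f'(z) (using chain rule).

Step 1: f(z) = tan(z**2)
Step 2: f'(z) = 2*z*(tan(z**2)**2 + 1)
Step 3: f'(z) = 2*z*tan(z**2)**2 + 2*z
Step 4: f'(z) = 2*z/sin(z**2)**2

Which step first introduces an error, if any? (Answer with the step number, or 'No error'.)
Step 4

Step 4 is incorrect due to a wrong trig function.
The step shows: 2*z/sin(z**2)**2
The correct value should be: 2*z/cos(z**2)**2

Explanation: cos(z**2) was incorrectly written as sin(z**2): the term 2*z/cos(z**2)**2 was incorrectly written as 2*z/sin(z**2)**2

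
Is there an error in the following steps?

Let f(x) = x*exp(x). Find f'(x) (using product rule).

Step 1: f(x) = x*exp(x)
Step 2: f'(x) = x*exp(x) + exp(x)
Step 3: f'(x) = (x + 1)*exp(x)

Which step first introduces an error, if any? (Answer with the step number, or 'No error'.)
No error

All steps in this derivation are correct.
The final answer f'(x) = (x + 1)*exp(x) is valid.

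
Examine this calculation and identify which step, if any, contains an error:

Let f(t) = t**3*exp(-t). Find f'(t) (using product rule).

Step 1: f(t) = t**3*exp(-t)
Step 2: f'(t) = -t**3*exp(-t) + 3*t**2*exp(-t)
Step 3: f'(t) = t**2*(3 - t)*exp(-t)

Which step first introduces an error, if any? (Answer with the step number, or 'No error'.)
No error

All steps in this derivation are correct.
The final answer f'(t) = t**2*(3 - t)*exp(-t) is valid.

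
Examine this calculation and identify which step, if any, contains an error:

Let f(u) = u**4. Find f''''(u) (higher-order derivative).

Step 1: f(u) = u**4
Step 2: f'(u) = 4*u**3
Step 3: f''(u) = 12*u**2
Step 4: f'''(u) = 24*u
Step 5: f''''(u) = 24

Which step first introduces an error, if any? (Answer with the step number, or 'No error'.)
No error

All steps in this derivation are correct.
The final answer f''''(u) = 24 is valid.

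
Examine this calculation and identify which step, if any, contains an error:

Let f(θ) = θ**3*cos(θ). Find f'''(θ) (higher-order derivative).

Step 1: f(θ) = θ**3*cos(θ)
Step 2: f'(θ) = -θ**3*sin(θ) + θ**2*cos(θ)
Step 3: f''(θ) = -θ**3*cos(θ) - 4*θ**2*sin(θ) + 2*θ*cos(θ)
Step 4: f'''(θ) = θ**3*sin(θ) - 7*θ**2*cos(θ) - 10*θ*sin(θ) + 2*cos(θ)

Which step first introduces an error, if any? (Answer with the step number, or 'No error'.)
Step 2

Step 2 is incorrect due to a wrong coefficient.
The step shows: -θ**3*sin(θ) + θ**2*cos(θ)
The correct value should be: -θ**3*sin(θ) + 3*θ**2*cos(θ)

Explanation: The coefficient 3 was incorrectly written as 1: the term 3*θ**2*cos(θ) was incorrectly written as θ**2*cos(θ)
The later steps are derived from this incorrect expression, so the error originates in Step 2.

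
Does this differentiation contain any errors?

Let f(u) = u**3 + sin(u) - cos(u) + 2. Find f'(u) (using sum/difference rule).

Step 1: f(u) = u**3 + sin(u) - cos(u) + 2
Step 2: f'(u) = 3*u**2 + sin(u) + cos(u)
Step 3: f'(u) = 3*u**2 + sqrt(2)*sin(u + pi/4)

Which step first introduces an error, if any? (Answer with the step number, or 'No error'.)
No error

All steps in this derivation are correct.
The final answer f'(u) = 3*u**2 + sqrt(2)*sin(u + pi/4) is valid.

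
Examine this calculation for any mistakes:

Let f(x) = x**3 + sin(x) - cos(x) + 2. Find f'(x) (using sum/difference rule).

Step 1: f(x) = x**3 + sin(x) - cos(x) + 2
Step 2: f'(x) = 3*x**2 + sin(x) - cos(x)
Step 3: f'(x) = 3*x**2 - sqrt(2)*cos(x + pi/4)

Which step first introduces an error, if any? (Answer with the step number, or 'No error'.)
Step 2

Step 2 is incorrect due to a sign flip.
The step shows: 3*x**2 + sin(x) - cos(x)
The correct value should be: 3*x**2 + sin(x) + cos(x)

Explanation: The sign of one term was flipped: the term cos(x) was incorrectly written as -cos(x)
The later steps are derived from this incorrect expression, so the error originates in Step 2.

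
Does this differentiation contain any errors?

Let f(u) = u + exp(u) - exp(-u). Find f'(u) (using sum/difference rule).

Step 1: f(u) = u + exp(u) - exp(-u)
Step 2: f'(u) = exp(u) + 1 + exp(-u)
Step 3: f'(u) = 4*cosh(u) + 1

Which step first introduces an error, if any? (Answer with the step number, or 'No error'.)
Step 3

Step 3 is incorrect due to a wrong coefficient.
The step shows: 4*cosh(u) + 1
The correct value should be: 2*cosh(u) + 1

Explanation: The coefficient 2 was incorrectly written as 4: the term 2*cosh(u) was incorrectly written as 4*cosh(u)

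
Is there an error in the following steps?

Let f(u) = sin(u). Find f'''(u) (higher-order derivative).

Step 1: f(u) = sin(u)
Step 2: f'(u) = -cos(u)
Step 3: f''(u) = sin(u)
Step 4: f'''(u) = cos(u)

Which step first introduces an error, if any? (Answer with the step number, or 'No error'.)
Step 2

Step 2 is incorrect due to a sign flip.
The step shows: -cos(u)
The correct value should be: cos(u)

Explanation: The sign of the whole expression was flipped: the term cos(u) was incorrectly written as -cos(u)
The later steps are derived from this incorrect expression, so the error originates in Step 2.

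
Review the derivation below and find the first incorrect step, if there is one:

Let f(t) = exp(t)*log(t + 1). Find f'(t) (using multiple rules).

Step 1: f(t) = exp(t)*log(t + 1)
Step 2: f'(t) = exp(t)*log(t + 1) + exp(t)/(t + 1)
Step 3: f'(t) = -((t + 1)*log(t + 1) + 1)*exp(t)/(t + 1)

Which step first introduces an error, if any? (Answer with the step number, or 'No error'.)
Step 3

Step 3 is incorrect due to a sign flip.
The step shows: -((t + 1)*log(t + 1) + 1)*exp(t)/(t + 1)
The correct value should be: ((t + 1)*log(t + 1) + 1)*exp(t)/(t + 1)

Explanation: The sign of the whole expression was flipped: the term ((t + 1)*log(t + 1) + 1)*exp(t)/(t + 1) was incorrectly written as -((t + 1)*log(t + 1) + 1)*exp(t)/(t + 1)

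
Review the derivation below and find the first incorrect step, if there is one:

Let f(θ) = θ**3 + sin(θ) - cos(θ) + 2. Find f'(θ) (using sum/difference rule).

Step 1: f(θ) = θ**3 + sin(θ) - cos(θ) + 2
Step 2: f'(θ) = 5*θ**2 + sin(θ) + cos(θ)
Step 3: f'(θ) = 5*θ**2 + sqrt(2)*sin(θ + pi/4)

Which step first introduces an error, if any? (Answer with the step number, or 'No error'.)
Step 2

Step 2 is incorrect due to a wrong coefficient.
The step shows: 5*θ**2 + sin(θ) + cos(θ)
The correct value should be: 3*θ**2 + sin(θ) + cos(θ)

Explanation: The coefficient 3 was incorrectly written as 5: the term 3*θ**2 was incorrectly written as 5*θ**2
The later steps are derived from this incorrect expression, so the error originates in Step 2.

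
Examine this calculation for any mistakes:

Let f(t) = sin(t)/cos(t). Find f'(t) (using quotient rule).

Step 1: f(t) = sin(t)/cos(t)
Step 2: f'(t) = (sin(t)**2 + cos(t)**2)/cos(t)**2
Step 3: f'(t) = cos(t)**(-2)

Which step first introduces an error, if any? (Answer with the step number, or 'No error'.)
No error

All steps in this derivation are correct.
The final answer f'(t) = cos(t)**(-2) is valid.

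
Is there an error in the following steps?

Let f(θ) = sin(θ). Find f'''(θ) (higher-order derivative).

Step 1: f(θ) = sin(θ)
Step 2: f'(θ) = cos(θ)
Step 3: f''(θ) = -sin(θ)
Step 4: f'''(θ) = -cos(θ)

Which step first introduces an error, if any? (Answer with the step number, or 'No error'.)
No error

All steps in this derivation are correct.
The final answer f'''(θ) = -cos(θ) is valid.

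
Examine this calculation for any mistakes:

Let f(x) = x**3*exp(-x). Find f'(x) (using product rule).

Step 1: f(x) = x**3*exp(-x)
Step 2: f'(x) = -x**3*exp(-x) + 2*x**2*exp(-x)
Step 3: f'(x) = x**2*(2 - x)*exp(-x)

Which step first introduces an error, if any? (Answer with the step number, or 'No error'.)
Step 2

Step 2 is incorrect due to a wrong coefficient.
The step shows: -x**3*exp(-x) + 2*x**2*exp(-x)
The correct value should be: -x**3*exp(-x) + 3*x**2*exp(-x)

Explanation: The coefficient 3 was incorrectly written as 2: the term 3*x**2*exp(-x) was incorrectly written as 2*x**2*exp(-x)
The later steps are derived from this incorrect expression, so the error originates in Step 2.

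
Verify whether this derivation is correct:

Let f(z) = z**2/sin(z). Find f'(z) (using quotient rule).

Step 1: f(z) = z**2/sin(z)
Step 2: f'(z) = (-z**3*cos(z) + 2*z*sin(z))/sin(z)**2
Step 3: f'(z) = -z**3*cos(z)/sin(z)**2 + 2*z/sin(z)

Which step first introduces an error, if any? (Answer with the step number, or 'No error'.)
Step 2

Step 2 is incorrect due to a wrong exponent.
The step shows: (-z**3*cos(z) + 2*z*sin(z))/sin(z)**2
The correct value should be: (-z**2*cos(z) + 2*z*sin(z))/sin(z)**2

Explanation: The exponent 2 on z was incorrectly written as 3: the term (-z**2*cos(z) + 2*z*sin(z))/sin(z)**2 was incorrectly written as (-z**3*cos(z) + 2*z*sin(z))/sin(z)**2
The later steps are derived from this incorrect expression, so the error originates in Step 2.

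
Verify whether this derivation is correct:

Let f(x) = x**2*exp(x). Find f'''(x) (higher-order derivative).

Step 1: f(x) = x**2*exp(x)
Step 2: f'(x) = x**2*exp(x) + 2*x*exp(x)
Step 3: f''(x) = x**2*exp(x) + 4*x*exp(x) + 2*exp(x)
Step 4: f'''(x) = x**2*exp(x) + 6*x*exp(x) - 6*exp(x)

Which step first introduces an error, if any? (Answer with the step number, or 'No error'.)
Step 4

Step 4 is incorrect due to a sign flip.
The step shows: x**2*exp(x) + 6*x*exp(x) - 6*exp(x)
The correct value should be: x**2*exp(x) + 6*x*exp(x) + 6*exp(x)

Explanation: The sign of one term was flipped: the term 6*exp(x) was incorrectly written as -6*exp(x)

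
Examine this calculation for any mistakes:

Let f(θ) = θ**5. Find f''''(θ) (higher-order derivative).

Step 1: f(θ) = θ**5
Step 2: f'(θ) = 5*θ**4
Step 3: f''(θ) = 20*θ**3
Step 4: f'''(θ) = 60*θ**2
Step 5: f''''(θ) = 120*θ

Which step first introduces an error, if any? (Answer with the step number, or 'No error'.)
No error

All steps in this derivation are correct.
The final answer f''''(θ) = 120*θ is valid.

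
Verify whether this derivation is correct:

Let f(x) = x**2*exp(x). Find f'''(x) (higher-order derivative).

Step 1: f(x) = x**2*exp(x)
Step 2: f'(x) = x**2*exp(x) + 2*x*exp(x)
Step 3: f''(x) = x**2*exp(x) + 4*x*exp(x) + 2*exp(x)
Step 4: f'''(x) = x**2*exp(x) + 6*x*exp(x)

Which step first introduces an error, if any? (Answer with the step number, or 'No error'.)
Step 4

Step 4 is incorrect due to a dropped term.
The step shows: x**2*exp(x) + 6*x*exp(x)
The correct value should be: x**2*exp(x) + 6*x*exp(x) + 6*exp(x)

Explanation: A term was dropped: the term 6*exp(x) was incorrectly omitted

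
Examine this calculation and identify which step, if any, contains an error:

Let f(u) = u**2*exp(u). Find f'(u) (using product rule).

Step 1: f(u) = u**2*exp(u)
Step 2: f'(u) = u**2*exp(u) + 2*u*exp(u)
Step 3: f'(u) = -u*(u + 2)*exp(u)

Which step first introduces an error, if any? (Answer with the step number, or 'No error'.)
Step 3

Step 3 is incorrect due to a sign flip.
The step shows: -u*(u + 2)*exp(u)
The correct value should be: u*(u + 2)*exp(u)

Explanation: The sign of the whole expression was flipped: the term u*(u + 2)*exp(u) was incorrectly written as -u*(u + 2)*exp(u)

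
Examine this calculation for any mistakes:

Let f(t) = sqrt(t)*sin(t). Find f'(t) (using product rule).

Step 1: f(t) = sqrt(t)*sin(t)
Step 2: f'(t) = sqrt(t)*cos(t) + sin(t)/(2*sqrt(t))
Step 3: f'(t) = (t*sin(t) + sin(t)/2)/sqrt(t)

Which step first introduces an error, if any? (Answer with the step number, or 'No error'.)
Step 3

Step 3 is incorrect due to a wrong trig function.
The step shows: (t*sin(t) + sin(t)/2)/sqrt(t)
The correct value should be: (t*cos(t) + sin(t)/2)/sqrt(t)

Explanation: cos(t) was incorrectly written as sin(t): the term (t*cos(t) + sin(t)/2)/sqrt(t) was incorrectly written as (t*sin(t) + sin(t)/2)/sqrt(t)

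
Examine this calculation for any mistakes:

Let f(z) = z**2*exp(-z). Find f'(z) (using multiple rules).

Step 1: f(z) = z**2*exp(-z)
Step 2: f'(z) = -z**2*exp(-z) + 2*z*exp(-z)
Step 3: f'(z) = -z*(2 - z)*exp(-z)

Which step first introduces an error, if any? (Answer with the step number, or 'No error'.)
Step 3

Step 3 is incorrect due to a sign flip.
The step shows: -z*(2 - z)*exp(-z)
The correct value should be: z*(2 - z)*exp(-z)

Explanation: The sign of the whole expression was flipped: the term z*(2 - z)*exp(-z) was incorrectly written as -z*(2 - z)*exp(-z)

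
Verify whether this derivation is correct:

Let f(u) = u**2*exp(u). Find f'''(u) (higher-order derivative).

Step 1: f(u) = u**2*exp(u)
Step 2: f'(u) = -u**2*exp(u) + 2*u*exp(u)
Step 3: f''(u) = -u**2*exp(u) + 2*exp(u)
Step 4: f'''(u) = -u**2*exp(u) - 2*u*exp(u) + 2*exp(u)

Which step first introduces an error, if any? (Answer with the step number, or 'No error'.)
Step 2

Step 2 is incorrect due to a sign flip.
The step shows: -u**2*exp(u) + 2*u*exp(u)
The correct value should be: u**2*exp(u) + 2*u*exp(u)

Explanation: The sign of one term was flipped: the term u**2*exp(u) was incorrectly written as -u**2*exp(u)
The later steps are derived from this incorrect expression, so the error originates in Step 2.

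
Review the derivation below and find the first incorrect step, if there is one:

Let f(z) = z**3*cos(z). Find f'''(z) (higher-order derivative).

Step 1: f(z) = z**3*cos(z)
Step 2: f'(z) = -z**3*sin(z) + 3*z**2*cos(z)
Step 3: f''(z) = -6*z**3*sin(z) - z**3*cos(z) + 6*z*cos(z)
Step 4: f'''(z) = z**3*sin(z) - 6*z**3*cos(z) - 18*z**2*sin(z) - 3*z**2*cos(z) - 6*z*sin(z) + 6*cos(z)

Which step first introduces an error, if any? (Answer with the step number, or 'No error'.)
Step 3

Step 3 is incorrect due to a wrong exponent.
The step shows: -6*z**3*sin(z) - z**3*cos(z) + 6*z*cos(z)
The correct value should be: -z**3*cos(z) - 6*z**2*sin(z) + 6*z*cos(z)

Explanation: The exponent 2 on z was incorrectly written as 3: the term -6*z**2*sin(z) was incorrectly written as -6*z**3*sin(z)
The later steps are derived from this incorrect expression, so the error originates in Step 3.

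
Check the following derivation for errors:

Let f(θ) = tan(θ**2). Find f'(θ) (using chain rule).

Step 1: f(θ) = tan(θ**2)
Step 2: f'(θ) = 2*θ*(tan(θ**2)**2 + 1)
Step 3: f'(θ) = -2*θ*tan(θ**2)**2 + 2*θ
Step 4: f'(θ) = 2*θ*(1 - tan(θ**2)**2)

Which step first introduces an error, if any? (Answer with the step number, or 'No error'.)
Step 3

Step 3 is incorrect due to a sign flip.
The step shows: -2*θ*tan(θ**2)**2 + 2*θ
The correct value should be: 2*θ*tan(θ**2)**2 + 2*θ

Explanation: The sign of one term was flipped: the term 2*θ*tan(θ**2)**2 was incorrectly written as -2*θ*tan(θ**2)**2
The later steps are derived from this incorrect expression, so the error originates in Step 3.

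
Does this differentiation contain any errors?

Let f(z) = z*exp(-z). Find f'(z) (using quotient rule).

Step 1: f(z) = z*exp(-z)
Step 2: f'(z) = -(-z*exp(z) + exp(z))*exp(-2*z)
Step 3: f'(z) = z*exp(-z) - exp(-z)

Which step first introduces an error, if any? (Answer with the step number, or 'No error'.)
Step 2

Step 2 is incorrect due to a sign flip.
The step shows: -(-z*exp(z) + exp(z))*exp(-2*z)
The correct value should be: (-z*exp(z) + exp(z))*exp(-2*z)

Explanation: The sign of the whole expression was flipped: the term (-z*exp(z) + exp(z))*exp(-2*z) was incorrectly written as -(-z*exp(z) + exp(z))*exp(-2*z)
The later steps are derived from this incorrect expression, so the error originates in Step 2.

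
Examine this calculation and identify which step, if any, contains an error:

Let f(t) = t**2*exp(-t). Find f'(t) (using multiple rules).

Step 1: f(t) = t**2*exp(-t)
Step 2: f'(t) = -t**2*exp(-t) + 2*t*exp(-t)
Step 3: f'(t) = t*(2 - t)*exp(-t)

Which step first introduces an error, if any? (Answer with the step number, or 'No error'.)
No error

All steps in this derivation are correct.
The final answer f'(t) = t*(2 - t)*exp(-t) is valid.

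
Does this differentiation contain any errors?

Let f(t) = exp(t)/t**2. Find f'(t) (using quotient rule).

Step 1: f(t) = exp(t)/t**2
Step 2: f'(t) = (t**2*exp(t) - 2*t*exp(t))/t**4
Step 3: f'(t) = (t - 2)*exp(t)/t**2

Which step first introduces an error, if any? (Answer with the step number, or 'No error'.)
Step 3

Step 3 is incorrect due to a wrong exponent.
The step shows: (t - 2)*exp(t)/t**2
The correct value should be: (t - 2)*exp(t)/t**3

Explanation: The exponent -3 on t was incorrectly written as -2: the term (t - 2)*exp(t)/t**3 was incorrectly written as (t - 2)*exp(t)/t**2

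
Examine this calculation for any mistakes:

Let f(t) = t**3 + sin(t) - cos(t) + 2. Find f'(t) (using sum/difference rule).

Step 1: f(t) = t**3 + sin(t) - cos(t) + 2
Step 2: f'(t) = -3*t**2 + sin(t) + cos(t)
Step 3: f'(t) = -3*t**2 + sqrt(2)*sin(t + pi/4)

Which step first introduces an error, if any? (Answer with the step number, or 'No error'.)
Step 2

Step 2 is incorrect due to a sign flip.
The step shows: -3*t**2 + sin(t) + cos(t)
The correct value should be: 3*t**2 + sin(t) + cos(t)

Explanation: The sign of one term was flipped: the term 3*t**2 was incorrectly written as -3*t**2
The later steps are derived from this incorrect expression, so the error originates in Step 2.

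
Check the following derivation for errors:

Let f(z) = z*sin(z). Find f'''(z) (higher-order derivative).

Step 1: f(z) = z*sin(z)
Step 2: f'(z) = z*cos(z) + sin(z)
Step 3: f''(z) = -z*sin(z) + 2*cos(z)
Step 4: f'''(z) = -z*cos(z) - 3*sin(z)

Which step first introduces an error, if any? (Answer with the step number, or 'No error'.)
No error

All steps in this derivation are correct.
The final answer f'''(z) = -z*cos(z) - 3*sin(z) is valid.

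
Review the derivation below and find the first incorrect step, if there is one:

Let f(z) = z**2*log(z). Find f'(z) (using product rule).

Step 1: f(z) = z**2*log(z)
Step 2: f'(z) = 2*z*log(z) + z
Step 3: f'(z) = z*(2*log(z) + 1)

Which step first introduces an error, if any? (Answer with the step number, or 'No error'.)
No error

All steps in this derivation are correct.
The final answer f'(z) = z*(2*log(z) + 1) is valid.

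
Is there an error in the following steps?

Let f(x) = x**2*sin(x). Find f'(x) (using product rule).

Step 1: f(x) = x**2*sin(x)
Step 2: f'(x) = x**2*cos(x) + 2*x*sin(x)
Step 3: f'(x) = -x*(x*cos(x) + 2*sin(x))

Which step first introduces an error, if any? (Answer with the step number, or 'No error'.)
Step 3

Step 3 is incorrect due to a sign flip.
The step shows: -x*(x*cos(x) + 2*sin(x))
The correct value should be: x*(x*cos(x) + 2*sin(x))

Explanation: The sign of the whole expression was flipped: the term x*(x*cos(x) + 2*sin(x)) was incorrectly written as -x*(x*cos(x) + 2*sin(x))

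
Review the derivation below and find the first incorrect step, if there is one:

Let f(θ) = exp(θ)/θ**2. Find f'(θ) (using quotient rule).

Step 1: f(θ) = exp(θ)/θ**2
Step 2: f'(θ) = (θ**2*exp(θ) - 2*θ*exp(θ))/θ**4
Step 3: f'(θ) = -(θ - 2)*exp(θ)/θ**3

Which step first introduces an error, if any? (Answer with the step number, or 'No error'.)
Step 3

Step 3 is incorrect due to a sign flip.
The step shows: -(θ - 2)*exp(θ)/θ**3
The correct value should be: (θ - 2)*exp(θ)/θ**3

Explanation: The sign of the whole expression was flipped: the term (θ - 2)*exp(θ)/θ**3 was incorrectly written as -(θ - 2)*exp(θ)/θ**3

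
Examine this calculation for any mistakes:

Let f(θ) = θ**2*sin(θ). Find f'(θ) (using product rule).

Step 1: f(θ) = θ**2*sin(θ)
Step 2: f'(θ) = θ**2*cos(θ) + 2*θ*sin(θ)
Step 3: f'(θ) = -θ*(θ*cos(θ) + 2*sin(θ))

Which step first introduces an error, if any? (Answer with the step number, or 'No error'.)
Step 3

Step 3 is incorrect due to a sign flip.
The step shows: -θ*(θ*cos(θ) + 2*sin(θ))
The correct value should be: θ*(θ*cos(θ) + 2*sin(θ))

Explanation: The sign of the whole expression was flipped: the term θ*(θ*cos(θ) + 2*sin(θ)) was incorrectly written as -θ*(θ*cos(θ) + 2*sin(θ))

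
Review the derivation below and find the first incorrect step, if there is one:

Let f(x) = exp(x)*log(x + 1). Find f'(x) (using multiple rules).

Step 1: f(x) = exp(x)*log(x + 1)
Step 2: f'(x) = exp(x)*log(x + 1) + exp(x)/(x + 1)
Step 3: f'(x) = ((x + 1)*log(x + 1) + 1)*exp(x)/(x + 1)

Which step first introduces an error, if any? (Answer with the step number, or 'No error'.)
No error

All steps in this derivation are correct.
The final answer f'(x) = ((x + 1)*log(x + 1) + 1)*exp(x)/(x + 1) is valid.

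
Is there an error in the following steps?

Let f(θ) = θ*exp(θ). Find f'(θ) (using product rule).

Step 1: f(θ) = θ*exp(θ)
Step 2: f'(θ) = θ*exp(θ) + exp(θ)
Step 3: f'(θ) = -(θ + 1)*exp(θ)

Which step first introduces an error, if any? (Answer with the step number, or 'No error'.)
Step 3

Step 3 is incorrect due to a sign flip.
The step shows: -(θ + 1)*exp(θ)
The correct value should be: (θ + 1)*exp(θ)

Explanation: The sign of the whole expression was flipped: the term (θ + 1)*exp(θ) was incorrectly written as -(θ + 1)*exp(θ)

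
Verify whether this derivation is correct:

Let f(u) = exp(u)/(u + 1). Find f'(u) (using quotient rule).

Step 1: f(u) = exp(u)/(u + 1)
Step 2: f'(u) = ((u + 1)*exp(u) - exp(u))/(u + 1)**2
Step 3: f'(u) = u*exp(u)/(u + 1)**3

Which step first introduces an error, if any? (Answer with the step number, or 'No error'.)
Step 3

Step 3 is incorrect due to a wrong exponent.
The step shows: u*exp(u)/(u + 1)**3
The correct value should be: u*exp(u)/(u + 1)**2

Explanation: The exponent -2 on u + 1 was incorrectly written as -3: the term u*exp(u)/(u + 1)**2 was incorrectly written as u*exp(u)/(u + 1)**3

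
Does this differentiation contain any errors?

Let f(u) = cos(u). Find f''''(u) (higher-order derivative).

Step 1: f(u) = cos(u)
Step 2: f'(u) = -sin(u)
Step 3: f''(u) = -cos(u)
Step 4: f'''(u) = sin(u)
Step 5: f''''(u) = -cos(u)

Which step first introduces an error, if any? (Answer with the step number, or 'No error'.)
Step 5

Step 5 is incorrect due to a sign flip.
The step shows: -cos(u)
The correct value should be: cos(u)

Explanation: The sign of the whole expression was flipped: the term cos(u) was incorrectly written as -cos(u)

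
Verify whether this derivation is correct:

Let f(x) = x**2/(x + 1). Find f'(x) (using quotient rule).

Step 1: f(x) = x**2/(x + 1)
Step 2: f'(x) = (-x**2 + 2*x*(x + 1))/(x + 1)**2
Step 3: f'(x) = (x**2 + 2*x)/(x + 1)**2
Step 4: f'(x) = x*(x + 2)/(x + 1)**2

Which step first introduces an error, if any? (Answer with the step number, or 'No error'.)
No error

All steps in this derivation are correct.
The final answer f'(x) = x*(x + 2)/(x + 1)**2 is valid.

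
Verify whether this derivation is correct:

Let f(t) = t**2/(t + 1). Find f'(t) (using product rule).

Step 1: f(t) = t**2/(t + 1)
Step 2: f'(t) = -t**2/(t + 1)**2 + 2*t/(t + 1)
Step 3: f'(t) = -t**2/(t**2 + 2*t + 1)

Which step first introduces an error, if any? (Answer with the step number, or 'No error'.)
Step 3

Step 3 is incorrect due to a dropped term.
The step shows: -t**2/(t**2 + 2*t + 1)
The correct value should be: -t**2/(t**2 + 2*t + 1) + 2*t/(t + 1)

Explanation: A term was dropped: the term 2*t/(t + 1) was incorrectly omitted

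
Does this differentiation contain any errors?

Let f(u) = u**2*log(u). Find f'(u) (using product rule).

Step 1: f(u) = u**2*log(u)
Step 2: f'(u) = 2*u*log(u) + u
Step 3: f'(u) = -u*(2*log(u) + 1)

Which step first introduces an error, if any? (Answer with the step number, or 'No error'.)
Step 3

Step 3 is incorrect due to a sign flip.
The step shows: -u*(2*log(u) + 1)
The correct value should be: u*(2*log(u) + 1)

Explanation: The sign of the whole expression was flipped: the term u*(2*log(u) + 1) was incorrectly written as -u*(2*log(u) + 1)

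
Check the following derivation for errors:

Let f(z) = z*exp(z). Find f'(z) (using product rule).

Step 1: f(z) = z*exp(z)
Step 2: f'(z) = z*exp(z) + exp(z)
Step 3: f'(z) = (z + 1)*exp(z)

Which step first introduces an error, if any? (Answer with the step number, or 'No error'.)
No error

All steps in this derivation are correct.
The final answer f'(z) = (z + 1)*exp(z) is valid.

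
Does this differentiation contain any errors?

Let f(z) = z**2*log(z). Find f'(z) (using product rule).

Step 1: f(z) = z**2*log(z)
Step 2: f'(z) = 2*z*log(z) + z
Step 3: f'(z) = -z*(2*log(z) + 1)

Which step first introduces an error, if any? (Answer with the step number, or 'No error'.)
Step 3

Step 3 is incorrect due to a sign flip.
The step shows: -z*(2*log(z) + 1)
The correct value should be: z*(2*log(z) + 1)

Explanation: The sign of the whole expression was flipped: the term z*(2*log(z) + 1) was incorrectly written as -z*(2*log(z) + 1)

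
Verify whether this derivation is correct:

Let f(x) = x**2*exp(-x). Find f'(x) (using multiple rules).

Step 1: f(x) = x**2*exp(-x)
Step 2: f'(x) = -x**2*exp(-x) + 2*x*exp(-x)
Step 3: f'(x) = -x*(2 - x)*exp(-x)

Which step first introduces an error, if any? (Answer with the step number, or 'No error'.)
Step 3

Step 3 is incorrect due to a sign flip.
The step shows: -x*(2 - x)*exp(-x)
The correct value should be: x*(2 - x)*exp(-x)

Explanation: The sign of the whole expression was flipped: the term x*(2 - x)*exp(-x) was incorrectly written as -x*(2 - x)*exp(-x)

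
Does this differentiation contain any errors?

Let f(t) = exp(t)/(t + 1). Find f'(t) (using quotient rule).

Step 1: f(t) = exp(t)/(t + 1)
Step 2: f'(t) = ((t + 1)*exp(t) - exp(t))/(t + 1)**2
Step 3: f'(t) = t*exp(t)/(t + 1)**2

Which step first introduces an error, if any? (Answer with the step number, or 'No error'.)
No error

All steps in this derivation are correct.
The final answer f'(t) = t*exp(t)/(t + 1)**2 is valid.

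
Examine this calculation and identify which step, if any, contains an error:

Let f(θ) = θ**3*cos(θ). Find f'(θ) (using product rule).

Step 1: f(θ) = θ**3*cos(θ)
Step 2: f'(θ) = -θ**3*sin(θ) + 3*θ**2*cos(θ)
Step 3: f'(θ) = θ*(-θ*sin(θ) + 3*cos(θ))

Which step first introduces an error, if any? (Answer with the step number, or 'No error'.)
Step 3

Step 3 is incorrect due to a wrong exponent.
The step shows: θ*(-θ*sin(θ) + 3*cos(θ))
The correct value should be: θ**2*(-θ*sin(θ) + 3*cos(θ))

Explanation: The exponent 2 on θ was incorrectly written as 1: the term θ**2*(-θ*sin(θ) + 3*cos(θ)) was incorrectly written as θ*(-θ*sin(θ) + 3*cos(θ))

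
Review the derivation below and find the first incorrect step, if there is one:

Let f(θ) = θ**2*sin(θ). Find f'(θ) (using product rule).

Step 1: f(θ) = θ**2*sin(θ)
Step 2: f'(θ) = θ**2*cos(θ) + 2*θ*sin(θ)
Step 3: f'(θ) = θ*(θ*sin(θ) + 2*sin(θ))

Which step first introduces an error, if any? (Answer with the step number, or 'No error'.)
Step 3

Step 3 is incorrect due to a wrong trig function.
The step shows: θ*(θ*sin(θ) + 2*sin(θ))
The correct value should be: θ*(θ*cos(θ) + 2*sin(θ))

Explanation: cos(θ) was incorrectly written as sin(θ): the term θ*(θ*cos(θ) + 2*sin(θ)) was incorrectly written as θ*(θ*sin(θ) + 2*sin(θ))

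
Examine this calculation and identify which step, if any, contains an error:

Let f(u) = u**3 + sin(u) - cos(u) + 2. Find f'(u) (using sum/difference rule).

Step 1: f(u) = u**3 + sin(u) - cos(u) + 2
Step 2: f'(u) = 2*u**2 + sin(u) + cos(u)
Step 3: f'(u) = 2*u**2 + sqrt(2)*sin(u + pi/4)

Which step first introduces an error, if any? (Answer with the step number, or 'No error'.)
Step 2

Step 2 is incorrect due to a wrong coefficient.
The step shows: 2*u**2 + sin(u) + cos(u)
The correct value should be: 3*u**2 + sin(u) + cos(u)

Explanation: The coefficient 3 was incorrectly written as 2: the term 3*u**2 was incorrectly written as 2*u**2
The later steps are derived from this incorrect expression, so the error originates in Step 2.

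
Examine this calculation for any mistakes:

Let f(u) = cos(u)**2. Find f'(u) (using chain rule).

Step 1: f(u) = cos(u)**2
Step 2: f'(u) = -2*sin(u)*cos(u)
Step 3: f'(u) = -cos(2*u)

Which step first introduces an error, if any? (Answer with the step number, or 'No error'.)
Step 3

Step 3 is incorrect due to a wrong trig function.
The step shows: -cos(2*u)
The correct value should be: -sin(2*u)

Explanation: sin(2*u) was incorrectly written as cos(2*u): the term -sin(2*u) was incorrectly written as -cos(2*u)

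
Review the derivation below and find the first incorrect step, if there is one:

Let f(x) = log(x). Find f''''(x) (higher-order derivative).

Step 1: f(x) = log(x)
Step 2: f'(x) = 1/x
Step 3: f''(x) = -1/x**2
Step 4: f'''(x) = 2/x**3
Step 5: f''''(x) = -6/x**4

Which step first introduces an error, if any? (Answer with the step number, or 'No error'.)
No error

All steps in this derivation are correct.
The final answer f''''(x) = -6/x**4 is valid.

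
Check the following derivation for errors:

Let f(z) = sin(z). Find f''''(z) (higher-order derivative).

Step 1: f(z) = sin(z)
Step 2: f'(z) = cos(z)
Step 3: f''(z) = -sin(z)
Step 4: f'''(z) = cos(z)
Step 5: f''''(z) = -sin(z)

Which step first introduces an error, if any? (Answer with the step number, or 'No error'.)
Step 4

Step 4 is incorrect due to a sign flip.
The step shows: cos(z)
The correct value should be: -cos(z)

Explanation: The sign of the whole expression was flipped: the term -cos(z) was incorrectly written as cos(z)
The later steps are derived from this incorrect expression, so the error originates in Step 4.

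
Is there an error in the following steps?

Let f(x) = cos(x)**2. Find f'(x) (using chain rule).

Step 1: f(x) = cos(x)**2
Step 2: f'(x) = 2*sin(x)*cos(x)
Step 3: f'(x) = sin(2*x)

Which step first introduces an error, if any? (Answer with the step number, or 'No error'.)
Step 2

Step 2 is incorrect due to a sign flip.
The step shows: 2*sin(x)*cos(x)
The correct value should be: -2*sin(x)*cos(x)

Explanation: The sign of the whole expression was flipped: the term -2*sin(x)*cos(x) was incorrectly written as 2*sin(x)*cos(x)
The later steps are derived from this incorrect expression, so the error originates in Step 2.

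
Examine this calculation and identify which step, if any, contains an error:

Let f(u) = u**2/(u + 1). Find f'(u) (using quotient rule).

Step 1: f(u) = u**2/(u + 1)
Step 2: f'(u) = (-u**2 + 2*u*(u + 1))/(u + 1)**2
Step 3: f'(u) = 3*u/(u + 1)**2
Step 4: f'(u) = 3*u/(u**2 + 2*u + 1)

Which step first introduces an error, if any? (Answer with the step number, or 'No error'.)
Step 3

Step 3 is incorrect due to a wrong exponent.
The step shows: 3*u/(u + 1)**2
The correct value should be: (u**2 + 2*u)/(u + 1)**2

Explanation: The exponent 2 on u was incorrectly written as 1: the term (u**2 + 2*u)/(u + 1)**2 was incorrectly written as 3*u/(u + 1)**2
The later steps are derived from this incorrect expression, so the error originates in Step 3.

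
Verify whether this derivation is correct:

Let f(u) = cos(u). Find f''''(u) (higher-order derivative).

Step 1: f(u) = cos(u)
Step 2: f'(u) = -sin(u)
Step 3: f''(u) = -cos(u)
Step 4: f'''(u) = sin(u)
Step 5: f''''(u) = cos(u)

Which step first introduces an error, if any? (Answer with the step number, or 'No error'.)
No error

All steps in this derivation are correct.
The final answer f''''(u) = cos(u) is valid.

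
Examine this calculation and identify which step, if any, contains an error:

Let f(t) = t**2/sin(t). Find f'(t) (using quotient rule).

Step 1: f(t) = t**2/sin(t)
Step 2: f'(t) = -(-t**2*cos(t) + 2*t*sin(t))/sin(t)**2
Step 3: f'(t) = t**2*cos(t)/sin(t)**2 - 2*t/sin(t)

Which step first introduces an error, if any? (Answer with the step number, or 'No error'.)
Step 2

Step 2 is incorrect due to a sign flip.
The step shows: -(-t**2*cos(t) + 2*t*sin(t))/sin(t)**2
The correct value should be: (-t**2*cos(t) + 2*t*sin(t))/sin(t)**2

Explanation: The sign of the whole expression was flipped: the term (-t**2*cos(t) + 2*t*sin(t))/sin(t)**2 was incorrectly written as -(-t**2*cos(t) + 2*t*sin(t))/sin(t)**2
The later steps are derived from this incorrect expression, so the error originates in Step 2.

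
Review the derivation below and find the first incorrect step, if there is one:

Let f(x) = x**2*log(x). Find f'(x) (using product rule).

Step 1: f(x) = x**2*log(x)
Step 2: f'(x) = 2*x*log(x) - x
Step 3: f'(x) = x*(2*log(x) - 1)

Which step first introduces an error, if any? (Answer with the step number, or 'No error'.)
Step 2

Step 2 is incorrect due to a sign flip.
The step shows: 2*x*log(x) - x
The correct value should be: 2*x*log(x) + x

Explanation: The sign of one term was flipped: the term x was incorrectly written as -x
The later steps are derived from this incorrect expression, so the error originates in Step 2.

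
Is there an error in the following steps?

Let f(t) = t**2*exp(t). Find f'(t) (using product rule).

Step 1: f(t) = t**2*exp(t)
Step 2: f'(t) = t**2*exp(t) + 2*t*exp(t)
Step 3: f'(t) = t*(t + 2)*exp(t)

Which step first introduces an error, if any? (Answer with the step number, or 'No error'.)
No error

All steps in this derivation are correct.
The final answer f'(t) = t*(t + 2)*exp(t) is valid.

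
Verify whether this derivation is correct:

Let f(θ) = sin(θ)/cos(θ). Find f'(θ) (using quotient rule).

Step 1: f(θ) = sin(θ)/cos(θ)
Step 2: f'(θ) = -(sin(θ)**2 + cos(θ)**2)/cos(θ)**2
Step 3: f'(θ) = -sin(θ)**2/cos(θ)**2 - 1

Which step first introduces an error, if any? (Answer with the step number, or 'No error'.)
Step 2

Step 2 is incorrect due to a sign flip.
The step shows: -(sin(θ)**2 + cos(θ)**2)/cos(θ)**2
The correct value should be: (sin(θ)**2 + cos(θ)**2)/cos(θ)**2

Explanation: The sign of the whole expression was flipped: the term (sin(θ)**2 + cos(θ)**2)/cos(θ)**2 was incorrectly written as -(sin(θ)**2 + cos(θ)**2)/cos(θ)**2
The later steps are derived from this incorrect expression, so the error originates in Step 2.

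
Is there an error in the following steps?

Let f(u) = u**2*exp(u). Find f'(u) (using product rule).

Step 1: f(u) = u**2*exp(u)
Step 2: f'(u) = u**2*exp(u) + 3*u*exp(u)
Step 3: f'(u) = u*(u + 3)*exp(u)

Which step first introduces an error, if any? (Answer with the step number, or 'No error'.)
Step 2

Step 2 is incorrect due to a wrong coefficient.
The step shows: u**2*exp(u) + 3*u*exp(u)
The correct value should be: u**2*exp(u) + 2*u*exp(u)

Explanation: The coefficient 2 was incorrectly written as 3: the term 2*u*exp(u) was incorrectly written as 3*u*exp(u)
The later steps are derived from this incorrect expression, so the error originates in Step 2.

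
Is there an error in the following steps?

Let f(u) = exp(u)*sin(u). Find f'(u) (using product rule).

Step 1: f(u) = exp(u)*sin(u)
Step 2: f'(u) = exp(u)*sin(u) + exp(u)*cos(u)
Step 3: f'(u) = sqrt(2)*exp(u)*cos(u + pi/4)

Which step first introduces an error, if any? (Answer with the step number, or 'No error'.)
Step 3

Step 3 is incorrect due to a wrong trig function.
The step shows: sqrt(2)*exp(u)*cos(u + pi/4)
The correct value should be: sqrt(2)*exp(u)*sin(u + pi/4)

Explanation: sin(u + pi/4) was incorrectly written as cos(u + pi/4): the term sqrt(2)*exp(u)*sin(u + pi/4) was incorrectly written as sqrt(2)*exp(u)*cos(u + pi/4)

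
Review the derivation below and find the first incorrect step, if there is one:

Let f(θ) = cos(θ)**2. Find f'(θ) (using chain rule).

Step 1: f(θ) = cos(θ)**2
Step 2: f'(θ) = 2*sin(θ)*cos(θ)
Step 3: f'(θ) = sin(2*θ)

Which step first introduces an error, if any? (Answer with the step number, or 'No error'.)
Step 2

Step 2 is incorrect due to a sign flip.
The step shows: 2*sin(θ)*cos(θ)
The correct value should be: -2*sin(θ)*cos(θ)

Explanation: The sign of the whole expression was flipped: the term -2*sin(θ)*cos(θ) was incorrectly written as 2*sin(θ)*cos(θ)
The later steps are derived from this incorrect expression, so the error originates in Step 2.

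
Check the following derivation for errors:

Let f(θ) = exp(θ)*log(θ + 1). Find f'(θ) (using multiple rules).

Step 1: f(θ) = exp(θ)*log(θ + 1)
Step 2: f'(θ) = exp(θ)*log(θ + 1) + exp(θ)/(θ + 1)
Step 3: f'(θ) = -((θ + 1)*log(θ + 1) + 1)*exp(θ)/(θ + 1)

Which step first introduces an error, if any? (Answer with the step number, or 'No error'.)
Step 3

Step 3 is incorrect due to a sign flip.
The step shows: -((θ + 1)*log(θ + 1) + 1)*exp(θ)/(θ + 1)
The correct value should be: ((θ + 1)*log(θ + 1) + 1)*exp(θ)/(θ + 1)

Explanation: The sign of the whole expression was flipped: the term ((θ + 1)*log(θ + 1) + 1)*exp(θ)/(θ + 1) was incorrectly written as -((θ + 1)*log(θ + 1) + 1)*exp(θ)/(θ + 1)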